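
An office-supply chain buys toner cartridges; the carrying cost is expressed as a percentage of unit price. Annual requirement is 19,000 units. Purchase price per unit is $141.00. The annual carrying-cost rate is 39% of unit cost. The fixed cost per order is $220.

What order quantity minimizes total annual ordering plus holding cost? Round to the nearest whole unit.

H = i·C = 0.39 × $141 = $54.9900 per unit-year
EOQ = √(2DS/H) = √(2 × 19,000 × 220 / 54.99)
    = √(152,027.64) ≈ 389.91

390 units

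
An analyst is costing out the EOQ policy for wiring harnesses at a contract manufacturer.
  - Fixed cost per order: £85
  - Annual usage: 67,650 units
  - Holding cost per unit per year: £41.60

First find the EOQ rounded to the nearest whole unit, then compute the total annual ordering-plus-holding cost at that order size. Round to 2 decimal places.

Q* = √(2·D·S / H) = √(2·67,650·85 / 41.6) = √276,454.3 ≈ 525.79 → Q = 526 units
Orders/yr = 67,650/526 = 128.612; ordering cost = 128.612 × £85 = £10,932.03
Average inventory = 526/2 = 263; holding cost = 263 × £41.6 = £10,940.80
Total = £10,932.03 + £10,940.80 = £21,872.83

£21,872.83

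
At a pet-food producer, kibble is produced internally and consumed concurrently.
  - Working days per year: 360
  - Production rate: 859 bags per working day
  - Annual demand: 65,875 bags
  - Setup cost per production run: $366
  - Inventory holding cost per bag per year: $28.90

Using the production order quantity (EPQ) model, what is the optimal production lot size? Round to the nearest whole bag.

1,456 bags

d = 65,875/360 = 182.9861 bags/day;  effective holding cost H(1 − d/p) = 28.9·(1 − 182.9861/859) = 22.74366
Q* = √(2DS / H_eff) = √(2·65,875·366 / 22.74366) ≈ 1,456.08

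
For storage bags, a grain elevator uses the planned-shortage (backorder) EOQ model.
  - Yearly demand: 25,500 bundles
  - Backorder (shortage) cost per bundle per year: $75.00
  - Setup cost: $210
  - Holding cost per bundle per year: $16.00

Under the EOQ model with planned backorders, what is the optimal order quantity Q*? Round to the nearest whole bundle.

Q* = √(2DS/H) · √((H + b)/b)
   = √(2 × 25,500 × 210 / 16) · √((16 + 75) / 75)
   = 818.153 × 1.1015 ≈ 901.21

901 bundles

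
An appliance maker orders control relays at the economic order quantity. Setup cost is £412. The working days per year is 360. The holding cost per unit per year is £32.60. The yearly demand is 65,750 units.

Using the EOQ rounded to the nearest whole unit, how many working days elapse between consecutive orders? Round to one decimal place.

Optimal lot size Q* = (2 × 65,750 × £412 / £32.6)^½ ≈ 1,289.15 → Q = 1,289 units
T = Q/D × 360 days = 1,289/65,750 × 360 = 7.058 days

7.1 days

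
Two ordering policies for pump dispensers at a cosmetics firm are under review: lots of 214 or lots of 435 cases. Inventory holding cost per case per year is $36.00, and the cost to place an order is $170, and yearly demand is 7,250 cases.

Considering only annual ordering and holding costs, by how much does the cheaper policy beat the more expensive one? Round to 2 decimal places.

$1,051.99

Annual cost at Q: ordering D·S/Q plus holding Q·H/2.
TC(214) = (7,250/214)×170 + (214/2)×36 = $9,611.35
TC(435) = (7,250/435)×170 + (435/2)×36 = $10,663.33
Lots of 214 are cheaper by $1,051.99.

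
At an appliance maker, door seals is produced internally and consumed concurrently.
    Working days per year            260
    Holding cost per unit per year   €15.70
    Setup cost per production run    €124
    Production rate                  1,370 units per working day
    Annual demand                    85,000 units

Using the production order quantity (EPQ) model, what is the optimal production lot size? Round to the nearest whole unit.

1,328 units

d = 85,000/260 = 326.9231 units/day;  effective holding cost H(1 − d/p) = 15.7·(1 − 326.9231/1370) = 11.95351
Q* = √(2DS / H_eff) = √(2·85,000·124 / 11.95351) ≈ 1,327.97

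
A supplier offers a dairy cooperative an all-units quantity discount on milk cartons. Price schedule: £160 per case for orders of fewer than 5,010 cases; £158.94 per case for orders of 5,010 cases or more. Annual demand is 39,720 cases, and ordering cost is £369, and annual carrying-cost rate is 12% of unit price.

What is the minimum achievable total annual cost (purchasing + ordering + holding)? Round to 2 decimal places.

H₁ = 12%×£160 = £19.2000;  H₂ = 12%×£158.94 = £19.0728
EOQ₁ = √(2×39,720×369/19.2000) = 1,235.61  (< 5,010, feasible at tier 1)
EOQ₂ = √(2×39,720×369/19.0728) = 1,239.73  (< 5,010 → use Q = 5,010 at tier-2 price)
TC(tier 1 (EOQ₁), Q≈1,235.6) = £6,378,923.75
TC(tier 2, Q≈5,010.0) = £6,363,799.65
Minimum at tier 2: £6,363,799.65

£6,363,799.65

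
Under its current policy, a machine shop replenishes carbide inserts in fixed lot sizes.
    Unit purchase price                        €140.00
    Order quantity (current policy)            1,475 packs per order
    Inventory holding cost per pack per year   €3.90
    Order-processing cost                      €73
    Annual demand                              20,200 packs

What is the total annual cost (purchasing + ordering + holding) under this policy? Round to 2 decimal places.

Ordering: D/Q × S = 20,200/1,475 × €73 = €999.73
Holding:  Q/2 × H = 1,475/2 × €3.9 = €2,876.25
Purchase cost = D·C = 20,200 × 140 = €2,828,000.00
Total = €999.73 + €2,876.25 + €2,828,000.00 = €2,831,875.98

€2,831,875.98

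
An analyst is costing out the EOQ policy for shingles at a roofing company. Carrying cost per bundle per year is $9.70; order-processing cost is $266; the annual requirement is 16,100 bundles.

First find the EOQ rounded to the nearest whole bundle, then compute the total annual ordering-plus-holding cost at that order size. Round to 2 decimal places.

$9,114.96

Q* = √(2·D·S / H) = √(2·16,100·266 / 9.7) = √883,010.3 ≈ 939.69 → Q = 940 bundles
Annual ordering cost = (D/Q)·S = (16,100/940) × 266 = $4,555.96
Annual holding cost  = (Q/2)·H = (940/2) × 9.7 = $4,559.00
Total = $4,555.96 + $4,559.00 = $9,114.96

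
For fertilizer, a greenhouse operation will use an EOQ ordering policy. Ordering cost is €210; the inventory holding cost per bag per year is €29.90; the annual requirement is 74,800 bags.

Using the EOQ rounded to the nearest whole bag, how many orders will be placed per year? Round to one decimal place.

73.0 orders per year

2DS/H = 2·74,800·210/29.9 = 1,050,702.34
EOQ = √1,050,702.34 ≈ 1,025.04 → Q = 1,025
Orders per year = D/Q = 74,800 / 1,025 = 72.976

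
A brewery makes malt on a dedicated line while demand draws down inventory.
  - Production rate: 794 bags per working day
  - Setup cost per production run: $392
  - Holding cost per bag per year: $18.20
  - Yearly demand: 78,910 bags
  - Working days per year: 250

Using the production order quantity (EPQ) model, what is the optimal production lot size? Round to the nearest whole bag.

2,375 bags

d = 78,910/250 = 315.6400 bags/day;  effective holding cost H(1 − d/p) = 18.2·(1 − 315.6400/794) = 10.96493
Q* = √(2DS / H_eff) = √(2·78,910·392 / 10.96493) ≈ 2,375.31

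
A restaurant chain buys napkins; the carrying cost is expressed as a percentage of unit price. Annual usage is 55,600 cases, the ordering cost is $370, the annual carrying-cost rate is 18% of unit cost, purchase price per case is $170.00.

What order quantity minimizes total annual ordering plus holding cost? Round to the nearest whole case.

1,160 cases

Carrying cost H = $170 × 18% = $30.6000/case/yr
2DS/H = 2·55,600·370/30.6 = 1,344,575.16
EOQ = √1,344,575.16 ≈ 1,159.56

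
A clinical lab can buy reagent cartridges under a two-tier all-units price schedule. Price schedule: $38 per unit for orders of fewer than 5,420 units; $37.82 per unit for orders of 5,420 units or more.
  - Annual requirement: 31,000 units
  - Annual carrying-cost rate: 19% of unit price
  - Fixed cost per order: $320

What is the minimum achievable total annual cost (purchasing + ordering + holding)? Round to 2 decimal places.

$1,189,968.49

H₁ = 19%×$38 = $7.2200;  H₂ = 19%×$37.82 = $7.1858
EOQ₁ = √(2×31,000×320/7.2200) = 1,657.69  (< 5,420, feasible at tier 1)
EOQ₂ = √(2×31,000×320/7.1858) = 1,661.63  (< 5,420 → use Q = 5,420 at tier-2 price)
TC(tier 1 (EOQ₁), Q≈1,657.7) = $1,189,968.49
TC(tier 2, Q≈5,420.0) = $1,193,723.78
Minimum at tier 1 (EOQ₁): $1,189,968.49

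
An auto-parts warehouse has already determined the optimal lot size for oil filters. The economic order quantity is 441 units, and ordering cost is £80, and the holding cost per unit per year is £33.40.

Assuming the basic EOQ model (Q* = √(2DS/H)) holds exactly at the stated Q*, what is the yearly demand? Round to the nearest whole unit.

40,598 units per year

EOQ relation: Q² = 2DS/H, so rearrange for the unknown.
D = Q²H / (2S) = 441² × 33.4 / (2 × 80) = 40,597.91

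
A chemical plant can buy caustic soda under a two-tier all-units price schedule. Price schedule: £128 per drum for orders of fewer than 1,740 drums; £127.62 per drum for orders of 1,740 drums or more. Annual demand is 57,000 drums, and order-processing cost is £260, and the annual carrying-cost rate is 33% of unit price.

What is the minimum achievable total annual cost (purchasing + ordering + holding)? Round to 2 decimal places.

£7,319,496.94

H₁ = 33%×£128 = £42.2400;  H₂ = 33%×£127.62 = £42.1146
EOQ₁ = √(2×57,000×260/42.2400) = 837.68  (< 1,740, feasible at tier 1)
EOQ₂ = √(2×57,000×260/42.1146) = 838.92  (< 1,740 → use Q = 1,740 at tier-2 price)
TC(tier 1 (EOQ₁), Q≈837.7) = £7,331,383.52
TC(tier 2, Q≈1,740.0) = £7,319,496.94
Minimum at tier 2: £7,319,496.94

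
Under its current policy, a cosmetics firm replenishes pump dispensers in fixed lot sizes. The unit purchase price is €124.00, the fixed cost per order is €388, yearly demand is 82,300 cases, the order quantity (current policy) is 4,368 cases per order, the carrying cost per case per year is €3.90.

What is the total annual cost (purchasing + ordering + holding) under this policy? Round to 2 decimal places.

Annual ordering cost = (D/Q)·S = (82,300/4,368) × 388 = €7,310.53
Annual holding cost  = (Q/2)·H = (4,368/2) × 3.9 = €8,517.60
Purchase cost = D·C = 82,300 × 124 = €10,205,200.00
Total = €7,310.53 + €8,517.60 + €10,205,200.00 = €10,221,028.13

€10,221,028.13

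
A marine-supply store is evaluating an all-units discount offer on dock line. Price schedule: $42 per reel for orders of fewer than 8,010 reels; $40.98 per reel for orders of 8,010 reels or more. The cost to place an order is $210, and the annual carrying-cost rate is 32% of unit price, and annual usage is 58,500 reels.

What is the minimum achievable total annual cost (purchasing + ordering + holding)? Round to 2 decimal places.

$2,451,383.68

H₁ = 32%×$42 = $13.4400;  H₂ = 32%×$40.98 = $13.1136
EOQ₁ = √(2×58,500×210/13.4400) = 1,352.08  (< 8,010, feasible at tier 1)
EOQ₂ = √(2×58,500×210/13.1136) = 1,368.81  (< 8,010 → use Q = 8,010 at tier-2 price)
TC(tier 1 (EOQ₁), Q≈1,352.1) = $2,475,171.98
TC(tier 2, Q≈8,010.0) = $2,451,383.68
Minimum at tier 2: $2,451,383.68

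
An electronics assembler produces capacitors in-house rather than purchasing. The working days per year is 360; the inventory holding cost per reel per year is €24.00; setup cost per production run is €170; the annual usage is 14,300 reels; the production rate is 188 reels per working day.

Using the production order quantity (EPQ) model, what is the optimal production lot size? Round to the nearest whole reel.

507 reels

Daily demand d = 14,300/360 = 39.722; p = 188; 1 − d/p = 0.78871
EPQ = √(2DS / (H(1 − d/p)))
    = √(2 × 14,300 × 170 / (24 × 0.78871)) ≈ 506.81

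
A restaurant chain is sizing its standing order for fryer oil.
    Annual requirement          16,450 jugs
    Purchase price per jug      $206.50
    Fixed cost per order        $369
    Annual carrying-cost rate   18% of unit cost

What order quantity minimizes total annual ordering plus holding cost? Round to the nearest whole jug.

571 jugs

Carrying cost H = $206.5 × 18% = $37.1700/jug/yr
Q* = √(2·D·S / H) = √(2·16,450·369 / 37.17) = √326,610.2 ≈ 571.50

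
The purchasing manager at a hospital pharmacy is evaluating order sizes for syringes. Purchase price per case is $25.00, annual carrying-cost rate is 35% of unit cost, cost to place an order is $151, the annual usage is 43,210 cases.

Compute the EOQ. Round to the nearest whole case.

1,221 cases

Holding cost per case per year: H = 35% × $25 = $8.7500
Optimal lot size Q* = (2 × 43,210 × $151 / $8.75)^½ ≈ 1,221.21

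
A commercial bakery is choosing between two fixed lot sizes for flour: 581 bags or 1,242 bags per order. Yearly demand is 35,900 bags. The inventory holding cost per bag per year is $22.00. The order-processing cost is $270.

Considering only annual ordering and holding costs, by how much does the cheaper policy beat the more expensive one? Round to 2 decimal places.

$1,607.96

TC(Q) = (D/Q)S + (Q/2)H
TC(581) = (35,900/581)×270 + (581/2)×22 = $23,074.30
TC(1,242) = (35,900/1,242)×270 + (1,242/2)×22 = $21,466.35
Lots of 1,242 are cheaper by $1,607.96.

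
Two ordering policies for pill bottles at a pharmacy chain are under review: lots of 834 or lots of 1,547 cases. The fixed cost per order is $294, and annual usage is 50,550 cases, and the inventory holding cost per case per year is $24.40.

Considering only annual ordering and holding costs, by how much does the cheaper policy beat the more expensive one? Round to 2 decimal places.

$485.60

TC(Q) = (D/Q)S + (Q/2)H
TC(834) = (50,550/834)×294 + (834/2)×24.4 = $27,994.58
TC(1,547) = (50,550/1,547)×294 + (1,547/2)×24.4 = $28,480.19
Cheaper: Q = 834.  Difference = $485.60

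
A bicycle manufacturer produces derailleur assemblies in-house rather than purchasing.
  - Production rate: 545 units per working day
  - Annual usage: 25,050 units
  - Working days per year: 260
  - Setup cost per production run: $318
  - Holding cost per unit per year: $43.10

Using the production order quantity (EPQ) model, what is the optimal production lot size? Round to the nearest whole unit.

670 units

d = 25,050/260 = 96.3462 units/day;  effective holding cost H(1 − d/p) = 43.1·(1 − 96.3462/545) = 35.48070
Q* = √(2DS / H_eff) = √(2·25,050·318 / 35.48070) ≈ 670.09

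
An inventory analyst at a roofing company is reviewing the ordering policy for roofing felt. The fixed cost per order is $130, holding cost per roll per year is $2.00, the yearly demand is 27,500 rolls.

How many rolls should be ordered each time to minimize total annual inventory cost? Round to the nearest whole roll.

EOQ = √(2DS/H) = √(2 × 27,500 × 130 / 2)
    = √(3,575,000.00) ≈ 1,890.77

1,891 rolls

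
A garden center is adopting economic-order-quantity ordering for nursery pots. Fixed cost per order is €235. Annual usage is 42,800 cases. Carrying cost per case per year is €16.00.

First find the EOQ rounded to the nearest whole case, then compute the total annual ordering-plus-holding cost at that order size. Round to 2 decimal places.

€17,940.35

EOQ = √(2DS/H) = √(2 × 42,800 × 235 / 16)
    = √(1,257,250.00) ≈ 1,121.27 → Q = 1,121 cases
Ordering: D/Q × S = 42,800/1,121 × €235 = €8,972.35
Holding:  Q/2 × H = 1,121/2 × €16 = €8,968.00
Total = €8,972.35 + €8,968.00 = €17,940.35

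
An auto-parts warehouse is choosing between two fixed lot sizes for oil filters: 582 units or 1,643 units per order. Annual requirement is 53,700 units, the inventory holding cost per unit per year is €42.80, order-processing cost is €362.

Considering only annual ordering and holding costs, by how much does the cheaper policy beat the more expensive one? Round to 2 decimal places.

€1,136.02

Annual cost at Q: ordering D·S/Q plus holding Q·H/2.
TC(582) = (53,700/582)×362 + (582/2)×42.8 = €45,855.83
TC(1,643) = (53,700/1,643)×362 + (1,643/2)×42.8 = €46,991.85
|ΔTC| = |€45,855.83 − €46,991.85| = €1,136.02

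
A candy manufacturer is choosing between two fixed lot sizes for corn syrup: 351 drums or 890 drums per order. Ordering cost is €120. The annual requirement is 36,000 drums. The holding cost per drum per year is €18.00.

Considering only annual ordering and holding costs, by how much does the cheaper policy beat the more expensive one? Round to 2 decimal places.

TC(Q) = (D/Q)S + (Q/2)H
TC(351) = (36,000/351)×120 + (351/2)×18 = €15,466.69
TC(890) = (36,000/890)×120 + (890/2)×18 = €12,863.93
|ΔTC| = |€15,466.69 − €12,863.93| = €2,602.76

€2,602.76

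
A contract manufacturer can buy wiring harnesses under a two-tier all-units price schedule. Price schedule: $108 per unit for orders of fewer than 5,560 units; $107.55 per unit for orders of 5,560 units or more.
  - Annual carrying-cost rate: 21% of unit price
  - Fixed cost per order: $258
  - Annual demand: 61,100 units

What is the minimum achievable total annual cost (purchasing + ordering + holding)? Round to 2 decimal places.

H₁ = 21%×$108 = $22.6800;  H₂ = 21%×$107.55 = $22.5855
EOQ₁ = √(2×61,100×258/22.6800) = 1,179.03  (< 5,560, feasible at tier 1)
EOQ₂ = √(2×61,100×258/22.5855) = 1,181.49  (< 5,560 → use Q = 5,560 at tier-2 price)
TC(tier 1 (EOQ₁), Q≈1,179.0) = $6,625,540.34
TC(tier 2, Q≈5,560.0) = $6,636,927.91
Minimum at tier 1 (EOQ₁): $6,625,540.34

$6,625,540.34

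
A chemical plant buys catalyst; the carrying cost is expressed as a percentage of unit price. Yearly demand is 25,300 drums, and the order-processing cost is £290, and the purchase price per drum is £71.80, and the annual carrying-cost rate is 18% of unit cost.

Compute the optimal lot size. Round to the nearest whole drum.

1,066 drums

Holding cost per drum per year: H = 18% × £71.8 = £12.9240
Q* = √(2·D·S / H) = √(2·25,300·290 / 12.924) = √1,135,407.0 ≈ 1,065.55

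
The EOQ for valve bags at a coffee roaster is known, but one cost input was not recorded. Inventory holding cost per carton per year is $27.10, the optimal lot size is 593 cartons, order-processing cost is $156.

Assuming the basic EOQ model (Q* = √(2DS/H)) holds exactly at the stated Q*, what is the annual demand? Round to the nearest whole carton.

30,544 cartons per year

EOQ relation: Q² = 2DS/H, so rearrange for the unknown.
D = Q²H / (2S) = 593² × 27.1 / (2 × 156) = 30,543.87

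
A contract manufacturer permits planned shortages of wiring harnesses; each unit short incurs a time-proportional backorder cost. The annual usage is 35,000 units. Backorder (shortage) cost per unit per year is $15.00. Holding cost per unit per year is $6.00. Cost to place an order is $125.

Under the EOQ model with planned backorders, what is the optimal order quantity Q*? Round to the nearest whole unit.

1,429 units

Q* = √(2DS/H) · √((H + b)/b)
   = √(2 × 35,000 × 125 / 6) · √((6 + 15) / 15)
   = 1,207.615 × 1.1832 ≈ 1,428.87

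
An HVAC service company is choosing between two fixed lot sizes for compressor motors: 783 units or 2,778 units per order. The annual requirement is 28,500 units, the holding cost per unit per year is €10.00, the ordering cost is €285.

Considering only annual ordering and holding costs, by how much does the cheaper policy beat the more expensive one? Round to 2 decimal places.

€2,525.30

TC(Q) = (D/Q)S + (Q/2)H
TC(783) = (28,500/783)×285 + (783/2)×10 = €14,288.56
TC(2,778) = (28,500/2,778)×285 + (2,778/2)×10 = €16,813.87
Lots of 783 are cheaper by €2,525.30.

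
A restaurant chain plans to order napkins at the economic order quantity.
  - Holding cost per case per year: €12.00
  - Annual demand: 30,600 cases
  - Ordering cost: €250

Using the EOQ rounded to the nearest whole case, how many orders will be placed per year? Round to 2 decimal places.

27.10 orders per year

Q* = √(2·D·S / H) = √(2·30,600·250 / 12) = √1,275,000.0 ≈ 1,129.16 → Q = 1,129
Orders per year = D/Q = 30,600 / 1,129 = 27.104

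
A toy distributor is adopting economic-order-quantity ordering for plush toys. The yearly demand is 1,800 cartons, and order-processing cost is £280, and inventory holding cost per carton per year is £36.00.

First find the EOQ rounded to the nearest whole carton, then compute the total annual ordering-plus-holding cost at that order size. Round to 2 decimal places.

Optimal lot size Q* = (2 × 1,800 × £280 / £36)^½ ≈ 167.33 → Q = 167 cartons
Ordering: D/Q × S = 1,800/167 × £280 = £3,017.96
Holding:  Q/2 × H = 167/2 × £36 = £3,006.00
Total = £3,017.96 + £3,006.00 = £6,023.96

£6,023.96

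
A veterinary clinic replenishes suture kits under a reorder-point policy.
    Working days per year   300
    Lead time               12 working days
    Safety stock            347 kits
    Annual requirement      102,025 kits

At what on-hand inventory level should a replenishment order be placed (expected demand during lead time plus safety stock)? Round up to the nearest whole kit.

4,428 kits

Daily demand d = 102,025 / 300 = 340.083 kits/day
Demand during lead time = 340.083 × 12 = 4,081.00
Reorder point = 4,081.00 + 347 = 4,428.00 → round up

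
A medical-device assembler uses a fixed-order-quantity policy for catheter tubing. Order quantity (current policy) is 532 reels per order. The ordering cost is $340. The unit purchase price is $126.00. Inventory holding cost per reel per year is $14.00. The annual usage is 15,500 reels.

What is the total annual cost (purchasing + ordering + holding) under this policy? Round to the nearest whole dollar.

$1,966,630

Annual ordering cost = (D/Q)·S = (15,500/532) × 340 = $9,906.02
Annual holding cost  = (Q/2)·H = (532/2) × 14 = $3,724.00
Purchase cost = D·C = 15,500 × 126 = $1,953,000.00
Total = $9,906.02 + $3,724.00 + $1,953,000.00 = $1,966,630.02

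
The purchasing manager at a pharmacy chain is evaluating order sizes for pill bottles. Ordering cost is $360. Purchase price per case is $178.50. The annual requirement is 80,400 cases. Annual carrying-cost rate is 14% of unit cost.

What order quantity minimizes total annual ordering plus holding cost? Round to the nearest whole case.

1,522 cases

Holding cost per case per year: H = 14% × $178.5 = $24.9900
2DS/H = 2·80,400·360/24.99 = 2,316,446.58
EOQ = √2,316,446.58 ≈ 1,521.99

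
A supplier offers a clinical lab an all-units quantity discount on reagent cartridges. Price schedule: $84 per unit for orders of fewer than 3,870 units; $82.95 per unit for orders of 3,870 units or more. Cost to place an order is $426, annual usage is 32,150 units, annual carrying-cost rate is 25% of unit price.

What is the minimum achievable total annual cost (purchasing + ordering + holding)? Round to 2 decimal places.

$2,710,508.55

H₁ = 25%×$84 = $21.0000;  H₂ = 25%×$82.95 = $20.7375
EOQ₁ = √(2×32,150×426/21.0000) = 1,142.09  (< 3,870, feasible at tier 1)
EOQ₂ = √(2×32,150×426/20.7375) = 1,149.30  (< 3,870 → use Q = 3,870 at tier-2 price)
TC(tier 1 (EOQ₁), Q≈1,142.1) = $2,724,583.91
TC(tier 2, Q≈3,870.0) = $2,710,508.55
Minimum at tier 2: $2,710,508.55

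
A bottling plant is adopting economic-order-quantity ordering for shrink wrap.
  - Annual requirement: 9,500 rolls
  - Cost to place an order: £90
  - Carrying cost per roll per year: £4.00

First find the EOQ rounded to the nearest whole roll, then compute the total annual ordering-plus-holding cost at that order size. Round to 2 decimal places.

EOQ = √(2DS/H) = √(2 × 9,500 × 90 / 4)
    = √(427,500.00) ≈ 653.83 → Q = 654 rolls
Ordering: D/Q × S = 9,500/654 × £90 = £1,307.34
Holding:  Q/2 × H = 654/2 × £4 = £1,308.00
Total = £1,307.34 + £1,308.00 = £2,615.34

£2,615.34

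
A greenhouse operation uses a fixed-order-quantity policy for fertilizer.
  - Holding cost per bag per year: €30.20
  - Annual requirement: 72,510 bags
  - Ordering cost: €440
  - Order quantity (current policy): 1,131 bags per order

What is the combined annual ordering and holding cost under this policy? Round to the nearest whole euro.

Annual ordering cost = (D/Q)·S = (72,510/1,131) × 440 = €28,209.02
Annual holding cost  = (Q/2)·H = (1,131/2) × 30.2 = €17,078.10
Total = €28,209.02 + €17,078.10 = €45,287.12

€45,287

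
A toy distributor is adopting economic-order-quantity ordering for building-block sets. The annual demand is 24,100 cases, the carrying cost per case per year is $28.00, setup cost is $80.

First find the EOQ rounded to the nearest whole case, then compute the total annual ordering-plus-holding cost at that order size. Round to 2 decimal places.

Optimal lot size Q* = (2 × 24,100 × $80 / $28)^½ ≈ 371.10 → Q = 371 cases
Orders/yr = 24,100/371 = 64.960; ordering cost = 64.960 × $80 = $5,196.77
Average inventory = 371/2 = 185.5; holding cost = 185.5 × $28 = $5,194.00
Total = $5,196.77 + $5,194.00 = $10,390.77

$10,390.77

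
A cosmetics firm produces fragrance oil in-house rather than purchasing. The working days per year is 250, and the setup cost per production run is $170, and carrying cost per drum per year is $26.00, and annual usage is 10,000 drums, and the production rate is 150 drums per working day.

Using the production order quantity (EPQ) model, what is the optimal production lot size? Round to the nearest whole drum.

Daily demand d = 10,000/250 = 40.000; p = 150; 1 − d/p = 0.73333
EPQ = √(2DS / (H(1 − d/p)))
    = √(2 × 10,000 × 170 / (26 × 0.73333)) ≈ 422.28

422 drums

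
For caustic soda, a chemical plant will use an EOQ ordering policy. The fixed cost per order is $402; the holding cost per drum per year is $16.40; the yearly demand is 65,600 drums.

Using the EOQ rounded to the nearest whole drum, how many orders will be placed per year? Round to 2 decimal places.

Optimal lot size Q* = (2 × 65,600 × $402 / $16.4)^½ ≈ 1,793.32 → Q = 1,793
N = D/Q = 65,600/1,793 ≈ 36.587 orders/yr

36.59 orders per year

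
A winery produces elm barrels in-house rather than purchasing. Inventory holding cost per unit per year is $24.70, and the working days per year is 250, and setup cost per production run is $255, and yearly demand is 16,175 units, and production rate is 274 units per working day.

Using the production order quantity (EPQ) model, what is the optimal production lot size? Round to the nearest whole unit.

Daily demand d = 16,175/250 = 64.700; p = 274; 1 − d/p = 0.76387
EPQ = √(2DS / (H(1 − d/p)))
    = √(2 × 16,175 × 255 / (24.7 × 0.76387)) ≈ 661.23

661 units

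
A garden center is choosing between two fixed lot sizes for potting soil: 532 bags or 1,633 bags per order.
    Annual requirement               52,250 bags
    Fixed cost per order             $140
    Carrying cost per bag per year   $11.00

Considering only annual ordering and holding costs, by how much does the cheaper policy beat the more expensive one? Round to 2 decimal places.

$3,215.01

For each Q, cost = (D/Q)·S + (Q/2)·H.
TC(532) = (52,250/532)×140 + (532/2)×11 = $16,676.00
TC(1,633) = (52,250/1,633)×140 + (1,633/2)×11 = $13,460.99
Cheaper: Q = 1,633.  Difference = $3,215.01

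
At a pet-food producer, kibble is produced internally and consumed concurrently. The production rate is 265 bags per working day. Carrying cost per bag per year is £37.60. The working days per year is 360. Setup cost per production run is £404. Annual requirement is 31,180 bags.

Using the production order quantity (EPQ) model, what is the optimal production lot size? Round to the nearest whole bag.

Daily demand d = 31,180/360 = 86.611; p = 265; 1 − d/p = 0.67317
EPQ = √(2DS / (H(1 − d/p)))
    = √(2 × 31,180 × 404 / (37.6 × 0.67317)) ≈ 997.67

998 bags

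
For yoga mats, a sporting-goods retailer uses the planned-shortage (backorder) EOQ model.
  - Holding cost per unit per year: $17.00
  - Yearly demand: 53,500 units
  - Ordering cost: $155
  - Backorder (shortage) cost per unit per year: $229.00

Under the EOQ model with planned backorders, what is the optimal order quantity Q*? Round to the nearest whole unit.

1,024 units

Basic EOQ = √(2·53,500·155/17) = 987.719
Backorder adjustment √((H+b)/b) = √((17+229)/229) = 1.0365
Q* = 987.719 × 1.0365 ≈ 1,023.72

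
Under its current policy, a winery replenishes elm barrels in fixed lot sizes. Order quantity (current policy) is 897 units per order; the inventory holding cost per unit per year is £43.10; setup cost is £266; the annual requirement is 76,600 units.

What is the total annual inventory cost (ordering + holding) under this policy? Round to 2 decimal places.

Orders/yr = 76,600/897 = 85.396; ordering cost = 85.396 × £266 = £22,715.27
Average inventory = 897/2 = 448.5; holding cost = 448.5 × £43.1 = £19,330.35
Total = £22,715.27 + £19,330.35 = £42,045.62

£42,045.62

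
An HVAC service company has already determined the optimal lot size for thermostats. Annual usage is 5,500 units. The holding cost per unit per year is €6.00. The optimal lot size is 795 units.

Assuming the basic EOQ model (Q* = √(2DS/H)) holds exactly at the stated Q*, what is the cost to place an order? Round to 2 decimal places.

Since Q* = (2DS/H)^½, squaring gives Q*²·H = 2DS.
S = Q²H / (2D) = 795² × 6 / (2 × 5,500) = 344.7409

€344.74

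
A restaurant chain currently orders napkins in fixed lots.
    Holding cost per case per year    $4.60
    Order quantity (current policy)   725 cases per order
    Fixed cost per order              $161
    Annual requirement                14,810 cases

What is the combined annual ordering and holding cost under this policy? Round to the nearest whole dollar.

$4,956

Ordering: D/Q × S = 14,810/725 × $161 = $3,288.84
Holding:  Q/2 × H = 725/2 × $4.6 = $1,667.50
Total = $3,288.84 + $1,667.50 = $4,956.34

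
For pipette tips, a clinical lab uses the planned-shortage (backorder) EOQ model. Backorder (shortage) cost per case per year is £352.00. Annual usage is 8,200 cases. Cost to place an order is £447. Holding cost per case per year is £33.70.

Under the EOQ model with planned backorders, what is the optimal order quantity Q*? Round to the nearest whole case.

488 cases

Q* = √(2DS/H) · √((H + b)/b)
   = √(2 × 8,200 × 447 / 33.7) · √((33.7 + 352) / 352)
   = 466.402 × 1.0468 ≈ 488.22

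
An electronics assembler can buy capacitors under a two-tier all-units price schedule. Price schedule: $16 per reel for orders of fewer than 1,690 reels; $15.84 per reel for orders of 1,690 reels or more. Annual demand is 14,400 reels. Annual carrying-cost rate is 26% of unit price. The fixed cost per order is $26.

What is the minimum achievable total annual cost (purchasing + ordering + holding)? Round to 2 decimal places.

H₁ = 26%×$16 = $4.1600;  H₂ = 26%×$15.84 = $4.1184
EOQ₁ = √(2×14,400×26/4.1600) = 424.26  (< 1,690, feasible at tier 1)
EOQ₂ = √(2×14,400×26/4.1184) = 426.40  (< 1,690 → use Q = 1,690 at tier-2 price)
TC(tier 1 (EOQ₁), Q≈424.3) = $232,164.94
TC(tier 2, Q≈1,690.0) = $231,797.59
Minimum at tier 2: $231,797.59

$231,797.59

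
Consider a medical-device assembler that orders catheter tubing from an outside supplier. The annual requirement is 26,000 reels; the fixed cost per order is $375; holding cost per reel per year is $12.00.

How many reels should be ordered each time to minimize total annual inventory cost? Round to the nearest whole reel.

Q* = √(2·D·S / H) = √(2·26,000·375 / 12) = √1,625,000.0 ≈ 1,274.75

1,275 reels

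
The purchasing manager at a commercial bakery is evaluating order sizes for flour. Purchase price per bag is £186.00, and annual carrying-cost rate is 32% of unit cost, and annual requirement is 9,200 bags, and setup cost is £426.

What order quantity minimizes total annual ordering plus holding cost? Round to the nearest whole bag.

363 bags

Carrying cost H = £186 × 32% = £59.5200/bag/yr
EOQ = √(2DS/H) = √(2 × 9,200 × 426 / 59.52)
    = √(131,693.55) ≈ 362.90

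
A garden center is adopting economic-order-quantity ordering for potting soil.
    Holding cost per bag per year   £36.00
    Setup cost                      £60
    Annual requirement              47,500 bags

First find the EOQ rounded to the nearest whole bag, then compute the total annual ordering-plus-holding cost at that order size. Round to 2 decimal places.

Optimal lot size Q* = (2 × 47,500 × £60 / £36)^½ ≈ 397.91 → Q = 398 bags
Orders/yr = 47,500/398 = 119.347; ordering cost = 119.347 × £60 = £7,160.80
Average inventory = 398/2 = 199; holding cost = 199 × £36 = £7,164.00
Total = £7,160.80 + £7,164.00 = £14,324.80

£14,324.80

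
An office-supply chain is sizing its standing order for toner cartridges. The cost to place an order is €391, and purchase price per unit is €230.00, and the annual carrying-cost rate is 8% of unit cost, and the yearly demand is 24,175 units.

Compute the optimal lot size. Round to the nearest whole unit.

1,014 units

Holding cost per unit per year: H = 8% × €230 = €18.4000
Q* = √(2·D·S / H) = √(2·24,175·391 / 18.4) = √1,027,437.5 ≈ 1,013.63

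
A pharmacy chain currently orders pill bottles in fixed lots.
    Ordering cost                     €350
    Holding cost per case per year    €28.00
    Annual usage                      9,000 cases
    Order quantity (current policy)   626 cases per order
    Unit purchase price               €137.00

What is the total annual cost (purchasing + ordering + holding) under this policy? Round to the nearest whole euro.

€1,246,796

Ordering: D/Q × S = 9,000/626 × €350 = €5,031.95
Holding:  Q/2 × H = 626/2 × €28 = €8,764.00
Purchase cost = D·C = 9,000 × 137 = €1,233,000.00
Total = €5,031.95 + €8,764.00 + €1,233,000.00 = €1,246,795.95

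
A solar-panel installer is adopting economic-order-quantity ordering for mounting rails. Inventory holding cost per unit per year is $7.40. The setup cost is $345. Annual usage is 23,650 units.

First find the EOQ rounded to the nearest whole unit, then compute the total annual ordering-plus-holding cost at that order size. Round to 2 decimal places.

Optimal lot size Q* = (2 × 23,650 × $345 / $7.4)^½ ≈ 1,484.99 → Q = 1,485 units
Orders/yr = 23,650/1,485 = 15.926; ordering cost = 15.926 × $345 = $5,494.44
Average inventory = 1,485/2 = 742.5; holding cost = 742.5 × $7.4 = $5,494.50
Total = $5,494.44 + $5,494.50 = $10,988.94

$10,988.94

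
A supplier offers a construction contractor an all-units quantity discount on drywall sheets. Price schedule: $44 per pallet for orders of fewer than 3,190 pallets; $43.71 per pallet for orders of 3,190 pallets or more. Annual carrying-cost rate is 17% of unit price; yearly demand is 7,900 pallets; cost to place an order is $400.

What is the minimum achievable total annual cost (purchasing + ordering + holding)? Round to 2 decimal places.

$354,475.58

H₁ = 17%×$44 = $7.4800;  H₂ = 17%×$43.71 = $7.4307
EOQ₁ = √(2×7,900×400/7.4800) = 919.20  (< 3,190, feasible at tier 1)
EOQ₂ = √(2×7,900×400/7.4307) = 922.24  (< 3,190 → use Q = 3,190 at tier-2 price)
TC(tier 1 (EOQ₁), Q≈919.2) = $354,475.58
TC(tier 2, Q≈3,190.0) = $358,151.56
Minimum at tier 1 (EOQ₁): $354,475.58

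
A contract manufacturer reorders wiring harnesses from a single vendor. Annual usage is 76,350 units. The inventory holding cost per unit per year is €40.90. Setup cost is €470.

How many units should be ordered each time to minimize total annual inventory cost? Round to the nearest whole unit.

Q* = √(2·D·S / H) = √(2·76,350·470 / 40.9) = √1,754,743.3 ≈ 1,324.67

1,325 units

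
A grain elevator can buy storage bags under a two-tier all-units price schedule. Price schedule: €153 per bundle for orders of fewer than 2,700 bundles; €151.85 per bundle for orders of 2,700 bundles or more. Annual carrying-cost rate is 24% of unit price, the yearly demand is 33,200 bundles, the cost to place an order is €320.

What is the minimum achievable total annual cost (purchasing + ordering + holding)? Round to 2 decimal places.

€5,094,554.21

H₁ = 24%×€153 = €36.7200;  H₂ = 24%×€151.85 = €36.4440
EOQ₁ = √(2×33,200×320/36.7200) = 760.69  (< 2,700, feasible at tier 1)
EOQ₂ = √(2×33,200×320/36.4440) = 763.56  (< 2,700 → use Q = 2,700 at tier-2 price)
TC(tier 1 (EOQ₁), Q≈760.7) = €5,107,532.54
TC(tier 2, Q≈2,700.0) = €5,094,554.21
Minimum at tier 2: €5,094,554.21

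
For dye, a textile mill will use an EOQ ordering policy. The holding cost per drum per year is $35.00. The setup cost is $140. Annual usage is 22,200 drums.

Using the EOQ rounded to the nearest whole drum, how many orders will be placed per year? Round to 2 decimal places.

52.73 orders per year

Q* = √(2·D·S / H) = √(2·22,200·140 / 35) = √177,600.0 ≈ 421.43 → Q = 421
Orders per year = D/Q = 22,200 / 421 = 52.732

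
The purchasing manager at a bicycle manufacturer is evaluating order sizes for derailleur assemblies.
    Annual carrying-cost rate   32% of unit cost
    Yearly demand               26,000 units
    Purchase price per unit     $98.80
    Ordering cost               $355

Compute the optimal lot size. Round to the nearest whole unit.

Holding cost per unit per year: H = 32% × $98.8 = $31.6160
EOQ = √(2DS/H) = √(2 × 26,000 × 355 / 31.616)
    = √(583,881.58) ≈ 764.12

764 units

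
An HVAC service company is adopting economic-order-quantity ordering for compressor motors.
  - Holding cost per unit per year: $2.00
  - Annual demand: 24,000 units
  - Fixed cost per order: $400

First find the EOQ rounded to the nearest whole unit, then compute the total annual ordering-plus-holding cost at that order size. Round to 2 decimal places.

$6,196.77

Q* = √(2·D·S / H) = √(2·24,000·400 / 2) = √9,600,000.0 ≈ 3,098.39 → Q = 3,098 units
Annual ordering cost = (D/Q)·S = (24,000/3,098) × 400 = $3,098.77
Annual holding cost  = (Q/2)·H = (3,098/2) × 2 = $3,098.00
Total = $3,098.77 + $3,098.00 = $6,196.77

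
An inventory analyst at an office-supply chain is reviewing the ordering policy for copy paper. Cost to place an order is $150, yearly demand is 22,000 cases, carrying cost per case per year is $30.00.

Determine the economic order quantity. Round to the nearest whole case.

469 cases

Optimal lot size Q* = (2 × 22,000 × $150 / $30)^½ ≈ 469.04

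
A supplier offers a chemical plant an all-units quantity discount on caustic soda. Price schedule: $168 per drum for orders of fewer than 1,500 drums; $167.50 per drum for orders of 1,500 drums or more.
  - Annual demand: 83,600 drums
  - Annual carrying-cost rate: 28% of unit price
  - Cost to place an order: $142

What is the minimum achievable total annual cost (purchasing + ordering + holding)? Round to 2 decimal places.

H₁ = 28%×$168 = $47.0400;  H₂ = 28%×$167.50 = $46.9000
EOQ₁ = √(2×83,600×142/47.0400) = 710.44  (< 1,500, feasible at tier 1)
EOQ₂ = √(2×83,600×142/46.9000) = 711.50  (< 1,500 → use Q = 1,500 at tier-2 price)
TC(tier 1 (EOQ₁), Q≈710.4) = $14,078,219.19
TC(tier 2, Q≈1,500.0) = $14,046,089.13
Minimum at tier 2: $14,046,089.13

$14,046,089.13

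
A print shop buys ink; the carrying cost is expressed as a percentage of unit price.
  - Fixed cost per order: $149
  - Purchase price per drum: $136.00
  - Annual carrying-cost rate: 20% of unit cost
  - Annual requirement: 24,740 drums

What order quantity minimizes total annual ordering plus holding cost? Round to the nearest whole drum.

521 drums

Carrying cost H = $136 × 20% = $27.2000/drum/yr
EOQ = √(2DS/H) = √(2 × 24,740 × 149 / 27.2)
    = √(271,048.53) ≈ 520.62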